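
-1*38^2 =-1444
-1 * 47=-47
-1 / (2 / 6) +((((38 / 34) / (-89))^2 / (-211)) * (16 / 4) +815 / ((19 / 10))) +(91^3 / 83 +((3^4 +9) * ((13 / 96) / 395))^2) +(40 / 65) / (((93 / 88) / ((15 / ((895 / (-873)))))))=833704695620073792084816483 / 87789834375874379297536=9496.60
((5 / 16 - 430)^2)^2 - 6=2234039306247409 / 65536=34088734531.36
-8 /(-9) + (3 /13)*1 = 131 /117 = 1.12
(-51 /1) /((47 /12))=-612 /47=-13.02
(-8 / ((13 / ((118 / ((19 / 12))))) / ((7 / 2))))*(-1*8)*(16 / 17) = 5074944 / 4199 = 1208.61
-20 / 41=-0.49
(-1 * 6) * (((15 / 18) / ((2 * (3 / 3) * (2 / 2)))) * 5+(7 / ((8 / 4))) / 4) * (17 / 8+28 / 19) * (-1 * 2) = 38837 / 304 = 127.75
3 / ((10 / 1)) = 3 / 10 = 0.30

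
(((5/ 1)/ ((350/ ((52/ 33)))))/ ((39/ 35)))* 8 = 16/ 99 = 0.16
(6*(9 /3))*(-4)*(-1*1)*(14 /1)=1008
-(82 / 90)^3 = -68921 / 91125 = -0.76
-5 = -5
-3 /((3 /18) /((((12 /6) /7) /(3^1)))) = -1.71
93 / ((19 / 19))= 93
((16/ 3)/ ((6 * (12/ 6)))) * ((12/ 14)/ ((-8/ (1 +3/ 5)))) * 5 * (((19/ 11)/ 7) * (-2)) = 304/ 1617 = 0.19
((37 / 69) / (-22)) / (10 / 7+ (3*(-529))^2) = -259 / 26762329374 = -0.00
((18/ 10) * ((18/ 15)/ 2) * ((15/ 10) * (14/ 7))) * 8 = 648/ 25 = 25.92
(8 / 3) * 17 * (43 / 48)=731 / 18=40.61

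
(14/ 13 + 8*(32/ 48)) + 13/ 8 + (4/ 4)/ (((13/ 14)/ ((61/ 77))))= 30505/ 3432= 8.89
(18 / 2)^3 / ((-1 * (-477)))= 81 / 53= 1.53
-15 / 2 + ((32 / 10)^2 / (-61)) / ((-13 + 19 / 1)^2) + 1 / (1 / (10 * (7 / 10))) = -0.50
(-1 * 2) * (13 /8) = -13 /4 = -3.25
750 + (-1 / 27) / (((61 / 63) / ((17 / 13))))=1784131 / 2379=749.95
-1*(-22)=22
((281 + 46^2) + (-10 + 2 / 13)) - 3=30994 / 13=2384.15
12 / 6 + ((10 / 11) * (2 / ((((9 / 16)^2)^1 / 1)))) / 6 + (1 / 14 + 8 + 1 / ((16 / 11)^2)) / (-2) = -12591199 / 9580032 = -1.31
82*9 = 738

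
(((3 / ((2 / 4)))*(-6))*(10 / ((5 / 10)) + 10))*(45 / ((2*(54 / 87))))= -39150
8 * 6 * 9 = 432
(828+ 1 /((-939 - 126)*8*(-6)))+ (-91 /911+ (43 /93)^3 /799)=2753216432674837037 /3325541238278640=827.90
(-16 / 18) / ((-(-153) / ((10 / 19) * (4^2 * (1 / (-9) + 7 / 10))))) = -6784 / 235467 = -0.03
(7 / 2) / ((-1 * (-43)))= 7 / 86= 0.08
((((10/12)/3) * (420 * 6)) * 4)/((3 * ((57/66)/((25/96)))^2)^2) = 1000849609375/389136420864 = 2.57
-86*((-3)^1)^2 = -774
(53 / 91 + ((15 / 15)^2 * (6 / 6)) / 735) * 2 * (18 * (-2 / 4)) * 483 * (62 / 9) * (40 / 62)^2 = -41054080 / 2821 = -14553.02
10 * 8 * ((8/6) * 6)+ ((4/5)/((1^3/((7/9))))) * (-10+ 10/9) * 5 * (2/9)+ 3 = 464267/729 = 636.85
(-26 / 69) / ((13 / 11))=-0.32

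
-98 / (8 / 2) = -49 / 2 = -24.50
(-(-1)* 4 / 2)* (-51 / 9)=-34 / 3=-11.33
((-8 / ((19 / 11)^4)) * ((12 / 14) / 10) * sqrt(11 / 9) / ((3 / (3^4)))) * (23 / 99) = -734712 * sqrt(11) / 4561235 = -0.53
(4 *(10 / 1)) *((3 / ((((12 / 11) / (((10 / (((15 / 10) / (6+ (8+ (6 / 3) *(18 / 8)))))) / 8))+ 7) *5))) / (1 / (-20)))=-976800 / 14389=-67.89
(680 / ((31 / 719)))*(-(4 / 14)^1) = -977840 / 217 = -4506.18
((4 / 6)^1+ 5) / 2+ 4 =41 / 6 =6.83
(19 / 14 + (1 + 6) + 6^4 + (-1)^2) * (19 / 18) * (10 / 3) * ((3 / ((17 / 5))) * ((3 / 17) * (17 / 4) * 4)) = 510625 / 42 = 12157.74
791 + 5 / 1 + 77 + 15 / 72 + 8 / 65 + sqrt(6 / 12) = sqrt(2) / 2 + 1362397 / 1560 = 874.04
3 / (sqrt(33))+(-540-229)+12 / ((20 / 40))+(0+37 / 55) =-40938 / 55+sqrt(33) / 11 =-743.81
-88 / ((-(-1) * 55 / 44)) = -352 / 5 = -70.40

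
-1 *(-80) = 80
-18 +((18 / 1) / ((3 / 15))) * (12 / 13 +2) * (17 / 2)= 2218.15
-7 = -7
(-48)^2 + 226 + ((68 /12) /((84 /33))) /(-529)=112422893 /44436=2530.00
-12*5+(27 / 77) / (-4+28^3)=-33799911 / 563332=-60.00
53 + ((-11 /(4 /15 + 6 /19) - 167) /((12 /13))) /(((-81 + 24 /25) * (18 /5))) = 3852778993 /71747856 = 53.70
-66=-66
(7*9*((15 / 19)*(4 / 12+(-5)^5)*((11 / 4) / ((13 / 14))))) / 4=-113683185 / 988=-115063.95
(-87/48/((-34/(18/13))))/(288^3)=29/9385279488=0.00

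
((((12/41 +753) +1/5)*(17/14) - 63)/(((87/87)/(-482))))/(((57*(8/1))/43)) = -3167336957/81795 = -38722.87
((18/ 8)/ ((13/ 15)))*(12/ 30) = 27/ 26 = 1.04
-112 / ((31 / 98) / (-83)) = 911008 / 31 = 29387.35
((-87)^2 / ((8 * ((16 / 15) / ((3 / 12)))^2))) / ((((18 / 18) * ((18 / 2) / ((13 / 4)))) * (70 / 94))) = 23123295 / 917504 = 25.20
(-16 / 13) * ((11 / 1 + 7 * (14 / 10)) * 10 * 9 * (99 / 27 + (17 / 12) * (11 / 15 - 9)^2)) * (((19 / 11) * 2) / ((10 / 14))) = -4618475008 / 4125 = -1119630.30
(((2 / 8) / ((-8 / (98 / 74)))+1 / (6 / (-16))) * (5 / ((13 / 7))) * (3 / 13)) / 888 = -336665 / 177685248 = -0.00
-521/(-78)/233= 521/18174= 0.03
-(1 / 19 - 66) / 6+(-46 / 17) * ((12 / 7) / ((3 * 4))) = 143863 / 13566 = 10.60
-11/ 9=-1.22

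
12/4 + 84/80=81/20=4.05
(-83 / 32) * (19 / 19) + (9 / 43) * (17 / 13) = -41501 / 17888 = -2.32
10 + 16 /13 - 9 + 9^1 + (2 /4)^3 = 1181 /104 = 11.36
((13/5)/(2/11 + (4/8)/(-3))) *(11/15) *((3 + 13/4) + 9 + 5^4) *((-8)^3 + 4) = -1023227062/25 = -40929082.48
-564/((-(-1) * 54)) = -94/9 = -10.44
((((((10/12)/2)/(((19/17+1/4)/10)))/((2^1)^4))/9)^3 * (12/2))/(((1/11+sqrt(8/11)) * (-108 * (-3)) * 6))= -844421875/228493769281652736+844421875 * sqrt(22)/114246884640826368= 0.00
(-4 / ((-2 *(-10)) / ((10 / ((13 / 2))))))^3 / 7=-64 / 15379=-0.00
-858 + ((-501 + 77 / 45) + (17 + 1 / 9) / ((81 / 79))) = -4886488 / 3645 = -1340.60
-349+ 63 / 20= -6917 / 20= -345.85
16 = 16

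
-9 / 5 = -1.80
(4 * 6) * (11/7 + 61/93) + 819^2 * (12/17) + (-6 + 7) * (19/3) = 5240646623/11067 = 473538.14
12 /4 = 3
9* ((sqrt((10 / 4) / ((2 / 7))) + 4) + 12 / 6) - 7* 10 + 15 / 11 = -161 / 11 + 9* sqrt(35) / 2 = 11.99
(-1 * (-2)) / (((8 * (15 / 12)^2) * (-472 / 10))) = -1 / 295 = -0.00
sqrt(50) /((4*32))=5*sqrt(2) /128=0.06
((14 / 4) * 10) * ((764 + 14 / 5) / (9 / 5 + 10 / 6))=201285 / 26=7741.73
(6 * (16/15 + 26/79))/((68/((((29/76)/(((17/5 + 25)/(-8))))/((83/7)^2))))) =-1175167/12480849523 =-0.00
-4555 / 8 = -569.38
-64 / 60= -16 / 15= -1.07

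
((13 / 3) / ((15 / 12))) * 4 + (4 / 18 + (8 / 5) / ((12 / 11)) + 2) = 158 / 9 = 17.56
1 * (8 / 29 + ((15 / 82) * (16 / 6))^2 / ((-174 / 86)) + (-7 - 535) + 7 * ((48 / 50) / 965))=-1911706291754 / 3528208875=-541.83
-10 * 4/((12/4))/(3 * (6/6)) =-40/9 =-4.44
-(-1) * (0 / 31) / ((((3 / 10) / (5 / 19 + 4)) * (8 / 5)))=0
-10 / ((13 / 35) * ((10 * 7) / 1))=-5 / 13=-0.38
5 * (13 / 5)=13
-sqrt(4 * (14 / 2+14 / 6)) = -4 * sqrt(21) / 3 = -6.11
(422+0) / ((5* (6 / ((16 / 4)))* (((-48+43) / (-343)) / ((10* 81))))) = 15632568 / 5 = 3126513.60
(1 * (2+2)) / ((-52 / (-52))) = 4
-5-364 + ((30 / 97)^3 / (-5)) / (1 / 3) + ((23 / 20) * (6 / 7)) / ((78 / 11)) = -612731511071 / 1661064860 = -368.88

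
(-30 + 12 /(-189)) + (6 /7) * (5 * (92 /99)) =-2582 /99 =-26.08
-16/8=-2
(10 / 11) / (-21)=-10 / 231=-0.04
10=10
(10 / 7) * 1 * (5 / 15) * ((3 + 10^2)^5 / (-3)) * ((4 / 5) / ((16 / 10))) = -57963703715 / 63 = -920058789.13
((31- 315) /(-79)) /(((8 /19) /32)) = 21584 /79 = 273.22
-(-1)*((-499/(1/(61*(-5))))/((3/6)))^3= 28202729494519000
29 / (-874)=-29 / 874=-0.03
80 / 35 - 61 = -411 / 7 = -58.71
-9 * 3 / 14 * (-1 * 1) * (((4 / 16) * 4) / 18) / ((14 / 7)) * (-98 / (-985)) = 21 / 3940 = 0.01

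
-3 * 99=-297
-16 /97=-0.16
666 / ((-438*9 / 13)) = -481 / 219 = -2.20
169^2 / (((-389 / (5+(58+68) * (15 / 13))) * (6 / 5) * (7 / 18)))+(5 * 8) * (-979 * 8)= -917488465 / 2723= -336940.31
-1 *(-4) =4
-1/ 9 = -0.11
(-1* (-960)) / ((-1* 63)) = -320 / 21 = -15.24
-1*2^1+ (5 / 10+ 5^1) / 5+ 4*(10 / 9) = 319 / 90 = 3.54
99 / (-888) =-33 / 296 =-0.11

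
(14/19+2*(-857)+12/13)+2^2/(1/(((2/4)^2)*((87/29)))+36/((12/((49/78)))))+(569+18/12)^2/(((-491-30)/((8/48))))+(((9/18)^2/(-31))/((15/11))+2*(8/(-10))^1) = -1816.82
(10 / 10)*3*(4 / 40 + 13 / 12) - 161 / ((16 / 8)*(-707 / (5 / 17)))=123057 / 34340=3.58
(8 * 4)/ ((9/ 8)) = 256/ 9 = 28.44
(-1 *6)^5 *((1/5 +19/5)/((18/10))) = -17280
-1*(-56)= 56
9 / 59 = 0.15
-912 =-912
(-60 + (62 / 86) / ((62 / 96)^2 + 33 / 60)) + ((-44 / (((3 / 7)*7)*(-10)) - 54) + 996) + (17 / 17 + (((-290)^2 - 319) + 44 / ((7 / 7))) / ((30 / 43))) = 1739492778167 / 14371890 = 121034.38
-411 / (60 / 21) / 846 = -0.17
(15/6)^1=5/2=2.50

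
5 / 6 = 0.83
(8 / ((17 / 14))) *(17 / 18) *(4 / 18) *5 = 560 / 81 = 6.91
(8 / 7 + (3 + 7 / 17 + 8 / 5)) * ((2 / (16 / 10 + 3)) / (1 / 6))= 43944 / 2737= 16.06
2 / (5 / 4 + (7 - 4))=8 / 17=0.47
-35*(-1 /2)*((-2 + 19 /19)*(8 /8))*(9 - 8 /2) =-175 /2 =-87.50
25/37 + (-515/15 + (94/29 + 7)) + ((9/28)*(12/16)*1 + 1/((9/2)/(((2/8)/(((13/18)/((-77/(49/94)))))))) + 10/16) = -158944889/4686864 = -33.91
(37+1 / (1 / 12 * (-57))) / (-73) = -699 / 1387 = -0.50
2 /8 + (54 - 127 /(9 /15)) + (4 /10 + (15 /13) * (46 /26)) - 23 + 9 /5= -1786417 /10140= -176.18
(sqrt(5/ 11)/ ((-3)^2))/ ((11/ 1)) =sqrt(55)/ 1089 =0.01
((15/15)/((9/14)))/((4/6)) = 7/3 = 2.33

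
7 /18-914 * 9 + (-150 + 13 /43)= -6482489 /774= -8375.31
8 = 8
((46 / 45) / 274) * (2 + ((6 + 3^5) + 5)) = 5888 / 6165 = 0.96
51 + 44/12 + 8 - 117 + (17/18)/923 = -54.33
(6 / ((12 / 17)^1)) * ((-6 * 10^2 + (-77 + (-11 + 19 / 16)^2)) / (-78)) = 2527271 / 39936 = 63.28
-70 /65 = -14 /13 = -1.08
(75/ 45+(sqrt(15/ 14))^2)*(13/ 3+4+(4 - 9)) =575/ 63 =9.13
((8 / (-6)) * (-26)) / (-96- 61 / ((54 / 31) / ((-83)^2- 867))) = -936 / 5696393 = -0.00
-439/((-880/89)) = 39071/880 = 44.40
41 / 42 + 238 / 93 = 4603 / 1302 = 3.54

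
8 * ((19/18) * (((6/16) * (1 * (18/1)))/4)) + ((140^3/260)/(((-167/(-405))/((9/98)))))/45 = 577347/8684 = 66.48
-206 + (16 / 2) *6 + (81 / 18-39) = -385 / 2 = -192.50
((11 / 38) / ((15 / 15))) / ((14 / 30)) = 165 / 266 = 0.62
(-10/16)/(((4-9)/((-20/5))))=-1/2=-0.50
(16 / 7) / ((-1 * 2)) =-8 / 7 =-1.14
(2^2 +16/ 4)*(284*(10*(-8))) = -181760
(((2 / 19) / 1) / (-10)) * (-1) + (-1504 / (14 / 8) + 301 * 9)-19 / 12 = 14747029 / 7980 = 1848.00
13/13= 1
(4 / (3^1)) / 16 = 1 / 12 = 0.08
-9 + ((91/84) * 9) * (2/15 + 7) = 1211/20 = 60.55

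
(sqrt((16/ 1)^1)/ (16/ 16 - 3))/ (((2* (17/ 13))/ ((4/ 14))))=-26/ 119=-0.22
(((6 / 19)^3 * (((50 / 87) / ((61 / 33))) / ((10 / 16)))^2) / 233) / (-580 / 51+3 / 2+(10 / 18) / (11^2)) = -6193353830400 / 1827285733704153857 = -0.00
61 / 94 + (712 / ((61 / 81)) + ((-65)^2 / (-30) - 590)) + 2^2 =1885840 / 8601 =219.26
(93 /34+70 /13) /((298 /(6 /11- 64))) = -1252561 /724438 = -1.73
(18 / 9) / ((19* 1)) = 2 / 19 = 0.11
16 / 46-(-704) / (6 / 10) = 1173.68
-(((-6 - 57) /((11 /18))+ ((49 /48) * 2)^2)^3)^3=14927686911665729211730457780319919330542219533212213 /16456463741455385309848174766063616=907101741066124493.11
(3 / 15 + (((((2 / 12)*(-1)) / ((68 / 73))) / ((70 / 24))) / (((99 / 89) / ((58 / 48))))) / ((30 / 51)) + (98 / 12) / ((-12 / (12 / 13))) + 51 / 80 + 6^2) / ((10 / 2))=780453521 / 108108000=7.22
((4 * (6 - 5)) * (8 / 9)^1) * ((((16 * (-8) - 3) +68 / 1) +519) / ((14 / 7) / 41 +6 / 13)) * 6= 324064 / 17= 19062.59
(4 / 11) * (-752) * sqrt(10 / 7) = -3008 * sqrt(70) / 77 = -326.84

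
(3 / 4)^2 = 9 / 16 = 0.56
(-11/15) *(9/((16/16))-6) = -11/5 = -2.20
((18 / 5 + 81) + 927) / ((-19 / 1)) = -5058 / 95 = -53.24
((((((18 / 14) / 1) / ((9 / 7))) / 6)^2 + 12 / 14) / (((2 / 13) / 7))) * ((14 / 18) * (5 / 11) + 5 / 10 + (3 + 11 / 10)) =1777087 / 8910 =199.45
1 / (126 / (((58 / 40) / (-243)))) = -29 / 612360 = -0.00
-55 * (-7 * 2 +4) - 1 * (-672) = 1222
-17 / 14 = -1.21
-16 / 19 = -0.84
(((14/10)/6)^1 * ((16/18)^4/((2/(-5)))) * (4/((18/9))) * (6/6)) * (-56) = 802816/19683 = 40.79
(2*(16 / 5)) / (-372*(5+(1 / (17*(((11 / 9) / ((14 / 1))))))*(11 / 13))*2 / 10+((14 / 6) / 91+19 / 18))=-127296 / 8221271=-0.02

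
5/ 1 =5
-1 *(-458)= 458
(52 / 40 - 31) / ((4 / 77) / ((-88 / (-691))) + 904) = -83853 / 2553445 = -0.03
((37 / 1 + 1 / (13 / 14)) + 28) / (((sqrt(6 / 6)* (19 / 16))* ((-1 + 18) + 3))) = 3436 / 1235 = 2.78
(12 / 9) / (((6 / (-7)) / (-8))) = 112 / 9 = 12.44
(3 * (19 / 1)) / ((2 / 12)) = 342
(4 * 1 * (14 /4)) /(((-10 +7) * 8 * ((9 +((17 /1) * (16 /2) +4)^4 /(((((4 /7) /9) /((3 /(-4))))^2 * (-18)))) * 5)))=7 /178679418210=0.00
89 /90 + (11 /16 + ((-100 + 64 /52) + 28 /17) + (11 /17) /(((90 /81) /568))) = 37445819 /159120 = 235.33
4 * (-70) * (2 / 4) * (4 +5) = -1260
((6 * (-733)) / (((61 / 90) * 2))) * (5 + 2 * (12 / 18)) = -1253430 / 61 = -20548.03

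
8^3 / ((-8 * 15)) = -64 / 15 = -4.27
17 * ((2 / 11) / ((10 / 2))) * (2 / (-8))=-17 / 110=-0.15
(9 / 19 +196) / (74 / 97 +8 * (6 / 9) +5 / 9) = 29.54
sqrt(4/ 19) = 2 * sqrt(19)/ 19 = 0.46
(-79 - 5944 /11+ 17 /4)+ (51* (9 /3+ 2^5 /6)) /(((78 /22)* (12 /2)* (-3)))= -621.77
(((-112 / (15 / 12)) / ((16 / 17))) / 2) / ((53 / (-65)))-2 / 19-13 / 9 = 515029 / 9063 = 56.83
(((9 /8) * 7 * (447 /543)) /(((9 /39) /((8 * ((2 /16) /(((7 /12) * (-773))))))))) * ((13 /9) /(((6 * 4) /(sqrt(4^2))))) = -25181 /1678956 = -0.01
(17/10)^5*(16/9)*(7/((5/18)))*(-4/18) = -19877998/140625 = -141.35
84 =84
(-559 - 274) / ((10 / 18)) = -7497 / 5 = -1499.40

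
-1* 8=-8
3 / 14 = 0.21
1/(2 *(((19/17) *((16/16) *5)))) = 17/190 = 0.09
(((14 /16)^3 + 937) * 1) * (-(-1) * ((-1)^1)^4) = 480087 /512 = 937.67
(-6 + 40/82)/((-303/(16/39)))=3616/484497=0.01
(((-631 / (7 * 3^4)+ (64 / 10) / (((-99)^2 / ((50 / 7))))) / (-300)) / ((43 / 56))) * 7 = 1064434 / 31608225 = 0.03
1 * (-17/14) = -17/14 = -1.21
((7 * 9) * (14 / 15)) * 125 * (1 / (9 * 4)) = 1225 / 6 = 204.17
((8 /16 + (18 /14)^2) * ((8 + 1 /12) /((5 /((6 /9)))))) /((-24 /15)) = -20467 /14112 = -1.45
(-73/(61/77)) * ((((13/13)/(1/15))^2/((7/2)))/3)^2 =-18067500/427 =-42312.65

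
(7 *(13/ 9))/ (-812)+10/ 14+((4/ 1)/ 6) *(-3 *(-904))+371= 15929261/ 7308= 2179.70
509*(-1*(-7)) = 3563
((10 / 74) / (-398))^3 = -125 / 3193407849176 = -0.00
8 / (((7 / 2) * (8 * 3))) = 2 / 21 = 0.10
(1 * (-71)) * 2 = -142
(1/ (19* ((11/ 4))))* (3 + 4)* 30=840/ 209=4.02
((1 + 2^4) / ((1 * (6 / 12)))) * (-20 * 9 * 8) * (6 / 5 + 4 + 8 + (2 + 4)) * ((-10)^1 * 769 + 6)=7223205888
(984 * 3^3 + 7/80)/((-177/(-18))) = 6376341/2360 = 2701.84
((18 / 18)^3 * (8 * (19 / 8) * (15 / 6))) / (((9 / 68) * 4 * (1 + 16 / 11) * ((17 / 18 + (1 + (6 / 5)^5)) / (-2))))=-111031250 / 6732261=-16.49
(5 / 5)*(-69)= -69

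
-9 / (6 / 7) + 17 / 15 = -281 / 30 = -9.37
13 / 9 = 1.44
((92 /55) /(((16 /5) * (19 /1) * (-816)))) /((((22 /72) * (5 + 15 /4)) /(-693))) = 621 /71060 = 0.01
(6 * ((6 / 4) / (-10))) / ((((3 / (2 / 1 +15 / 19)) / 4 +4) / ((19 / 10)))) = -9063 / 22625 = -0.40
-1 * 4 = -4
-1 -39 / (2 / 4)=-79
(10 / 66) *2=10 / 33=0.30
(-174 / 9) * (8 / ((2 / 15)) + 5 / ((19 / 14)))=-70180 / 57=-1231.23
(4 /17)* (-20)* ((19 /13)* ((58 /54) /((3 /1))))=-44080 /17901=-2.46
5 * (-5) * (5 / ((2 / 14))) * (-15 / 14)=1875 / 2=937.50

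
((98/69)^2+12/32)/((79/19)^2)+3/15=402169783/1188536040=0.34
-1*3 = -3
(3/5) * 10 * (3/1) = 18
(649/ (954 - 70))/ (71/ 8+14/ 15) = 0.07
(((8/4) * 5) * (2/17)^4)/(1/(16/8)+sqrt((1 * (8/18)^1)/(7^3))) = 987840/256492991-26880 * sqrt(7)/256492991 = 0.00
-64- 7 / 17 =-1095 / 17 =-64.41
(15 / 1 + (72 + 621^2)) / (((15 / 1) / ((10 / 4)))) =64288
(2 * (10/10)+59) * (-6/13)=-366/13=-28.15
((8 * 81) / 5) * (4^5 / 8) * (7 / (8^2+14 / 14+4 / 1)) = 193536 / 115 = 1682.92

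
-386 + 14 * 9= -260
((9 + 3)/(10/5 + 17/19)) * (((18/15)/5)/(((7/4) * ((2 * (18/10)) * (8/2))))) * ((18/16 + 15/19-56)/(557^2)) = -8221/1194458650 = -0.00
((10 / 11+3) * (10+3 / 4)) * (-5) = -9245 / 44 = -210.11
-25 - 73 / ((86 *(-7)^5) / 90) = -18064240 / 722701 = -25.00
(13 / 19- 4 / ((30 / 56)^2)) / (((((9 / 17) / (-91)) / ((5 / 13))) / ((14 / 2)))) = 47196947 / 7695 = 6133.46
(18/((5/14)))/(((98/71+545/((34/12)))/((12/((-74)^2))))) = 228123/400151855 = 0.00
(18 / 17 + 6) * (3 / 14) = 180 / 119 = 1.51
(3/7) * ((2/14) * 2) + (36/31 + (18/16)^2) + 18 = 1997727/97216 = 20.55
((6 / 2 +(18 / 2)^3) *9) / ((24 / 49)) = 26901 / 2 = 13450.50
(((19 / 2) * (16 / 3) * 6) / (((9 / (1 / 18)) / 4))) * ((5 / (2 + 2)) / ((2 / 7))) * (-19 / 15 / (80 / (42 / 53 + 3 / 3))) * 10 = -240065 / 25758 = -9.32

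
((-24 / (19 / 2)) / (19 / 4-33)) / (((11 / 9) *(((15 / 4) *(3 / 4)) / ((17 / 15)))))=17408 / 590425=0.03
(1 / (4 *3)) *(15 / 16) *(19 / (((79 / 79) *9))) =95 / 576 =0.16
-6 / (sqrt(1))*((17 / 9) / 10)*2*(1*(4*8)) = -1088 / 15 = -72.53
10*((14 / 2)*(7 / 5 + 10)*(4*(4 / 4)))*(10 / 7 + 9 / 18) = 6156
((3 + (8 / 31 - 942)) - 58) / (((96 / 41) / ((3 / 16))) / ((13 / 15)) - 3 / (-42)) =-20960758 / 304513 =-68.83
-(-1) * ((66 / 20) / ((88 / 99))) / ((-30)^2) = 33 / 8000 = 0.00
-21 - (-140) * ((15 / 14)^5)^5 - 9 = 1214345419195851329033450482635 / 1607099850208870468375543808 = 755.61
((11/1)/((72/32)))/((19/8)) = 352/171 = 2.06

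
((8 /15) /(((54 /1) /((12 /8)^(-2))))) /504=0.00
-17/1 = -17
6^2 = 36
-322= -322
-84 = -84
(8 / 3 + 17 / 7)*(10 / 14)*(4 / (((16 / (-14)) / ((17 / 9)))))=-9095 / 378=-24.06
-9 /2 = -4.50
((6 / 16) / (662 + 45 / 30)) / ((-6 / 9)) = -9 / 10616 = -0.00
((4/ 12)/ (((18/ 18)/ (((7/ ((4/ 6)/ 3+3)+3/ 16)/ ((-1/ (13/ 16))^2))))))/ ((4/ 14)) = 1.82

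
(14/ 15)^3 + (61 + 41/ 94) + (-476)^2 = 71900984561/ 317250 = 226638.25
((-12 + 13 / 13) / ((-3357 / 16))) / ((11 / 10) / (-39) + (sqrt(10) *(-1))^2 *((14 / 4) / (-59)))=-1349920 / 16000581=-0.08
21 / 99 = 7 / 33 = 0.21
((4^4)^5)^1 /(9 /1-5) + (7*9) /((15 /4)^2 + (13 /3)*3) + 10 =119022133712090 /433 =274877906956.33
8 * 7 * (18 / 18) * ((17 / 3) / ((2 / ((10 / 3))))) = 4760 / 9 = 528.89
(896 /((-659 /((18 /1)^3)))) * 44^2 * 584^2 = -3450297727844352 /659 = -5235656643162.90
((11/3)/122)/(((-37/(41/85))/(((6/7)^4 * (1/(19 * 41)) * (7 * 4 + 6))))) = -4752/514810415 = -0.00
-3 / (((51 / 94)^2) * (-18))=4418 / 7803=0.57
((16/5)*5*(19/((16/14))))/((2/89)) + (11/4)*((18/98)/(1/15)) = 2321537/196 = 11844.58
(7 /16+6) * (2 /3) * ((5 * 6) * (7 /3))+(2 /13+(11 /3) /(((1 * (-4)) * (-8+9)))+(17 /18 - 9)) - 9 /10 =340117 /1170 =290.70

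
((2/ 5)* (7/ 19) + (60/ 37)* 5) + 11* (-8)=-280302/ 3515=-79.74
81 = 81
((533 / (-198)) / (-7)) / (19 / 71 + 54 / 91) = 491959 / 1101474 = 0.45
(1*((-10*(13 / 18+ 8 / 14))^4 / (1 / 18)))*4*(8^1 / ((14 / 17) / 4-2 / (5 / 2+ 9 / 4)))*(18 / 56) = -4560189976060000 / 189230013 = -24098661.22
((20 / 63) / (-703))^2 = 400 / 1961515521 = 0.00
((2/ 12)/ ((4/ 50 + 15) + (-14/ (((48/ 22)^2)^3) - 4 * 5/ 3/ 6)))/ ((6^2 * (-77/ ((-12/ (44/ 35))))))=165888000/ 4000100255921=0.00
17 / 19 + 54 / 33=529 / 209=2.53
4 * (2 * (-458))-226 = -3890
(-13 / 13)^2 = 1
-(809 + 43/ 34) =-27549/ 34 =-810.26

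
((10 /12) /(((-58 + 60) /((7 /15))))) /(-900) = -7 /32400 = -0.00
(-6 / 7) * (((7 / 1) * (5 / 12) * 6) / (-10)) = 3 / 2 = 1.50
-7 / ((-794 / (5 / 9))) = 35 / 7146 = 0.00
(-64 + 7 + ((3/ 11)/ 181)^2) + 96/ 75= -5521964608/ 99102025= -55.72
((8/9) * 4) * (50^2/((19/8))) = 640000/171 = 3742.69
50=50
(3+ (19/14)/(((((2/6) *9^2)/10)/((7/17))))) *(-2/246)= -1472/56457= -0.03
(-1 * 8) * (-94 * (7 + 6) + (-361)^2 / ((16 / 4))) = -250866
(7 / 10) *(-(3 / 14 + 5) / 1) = -3.65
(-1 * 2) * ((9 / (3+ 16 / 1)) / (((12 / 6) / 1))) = -9 / 19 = -0.47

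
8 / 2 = 4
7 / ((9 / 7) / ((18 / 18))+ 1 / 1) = 49 / 16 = 3.06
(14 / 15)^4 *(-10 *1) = -76832 / 10125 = -7.59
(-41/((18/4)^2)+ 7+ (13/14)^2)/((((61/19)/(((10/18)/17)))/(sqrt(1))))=0.06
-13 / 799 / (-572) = 1 / 35156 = 0.00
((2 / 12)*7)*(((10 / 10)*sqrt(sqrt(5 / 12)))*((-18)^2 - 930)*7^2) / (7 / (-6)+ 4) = -34643*sqrt(2)*3^(3 / 4)*5^(1 / 4) / 17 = -9823.47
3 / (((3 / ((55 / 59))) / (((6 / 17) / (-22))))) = -15 / 1003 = -0.01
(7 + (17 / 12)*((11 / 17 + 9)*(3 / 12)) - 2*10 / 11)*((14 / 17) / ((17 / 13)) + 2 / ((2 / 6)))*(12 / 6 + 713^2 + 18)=28981158.19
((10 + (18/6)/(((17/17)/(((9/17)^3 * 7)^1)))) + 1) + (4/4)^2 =15.12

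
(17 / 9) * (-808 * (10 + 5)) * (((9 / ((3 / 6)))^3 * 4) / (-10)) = 53405568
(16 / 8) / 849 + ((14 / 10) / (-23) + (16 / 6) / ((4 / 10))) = 645187 / 97635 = 6.61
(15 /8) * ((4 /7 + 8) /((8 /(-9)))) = -2025 /112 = -18.08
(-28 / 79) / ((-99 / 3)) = 28 / 2607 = 0.01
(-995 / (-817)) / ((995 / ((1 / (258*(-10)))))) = -1 / 2107860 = -0.00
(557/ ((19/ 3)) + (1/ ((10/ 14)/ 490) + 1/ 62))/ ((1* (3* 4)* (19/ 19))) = 911729/ 14136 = 64.50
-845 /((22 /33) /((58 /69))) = -24505 /23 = -1065.43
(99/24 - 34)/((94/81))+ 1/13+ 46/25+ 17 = -1668379/244400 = -6.83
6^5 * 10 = 77760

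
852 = 852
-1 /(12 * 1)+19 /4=14 /3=4.67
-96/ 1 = -96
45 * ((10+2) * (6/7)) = 462.86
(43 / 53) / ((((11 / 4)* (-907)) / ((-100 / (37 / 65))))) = 1118000 / 19564897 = 0.06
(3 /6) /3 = 1 /6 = 0.17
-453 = -453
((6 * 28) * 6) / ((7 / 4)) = 576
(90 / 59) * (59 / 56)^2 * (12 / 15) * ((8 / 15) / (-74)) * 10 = -177 / 1813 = -0.10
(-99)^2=9801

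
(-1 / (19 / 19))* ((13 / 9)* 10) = -130 / 9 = -14.44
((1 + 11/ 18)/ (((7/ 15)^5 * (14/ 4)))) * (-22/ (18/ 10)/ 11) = -2718750/ 117649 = -23.11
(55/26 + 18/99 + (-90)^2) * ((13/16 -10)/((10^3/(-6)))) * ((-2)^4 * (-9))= -9197193033/143000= -64316.04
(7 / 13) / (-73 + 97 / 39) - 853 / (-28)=1172581 / 38500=30.46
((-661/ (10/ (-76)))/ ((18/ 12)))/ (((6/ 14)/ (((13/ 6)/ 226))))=1142869/ 15255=74.92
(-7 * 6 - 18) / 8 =-15 / 2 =-7.50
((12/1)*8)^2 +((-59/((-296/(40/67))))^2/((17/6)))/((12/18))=962819315577/104472497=9216.01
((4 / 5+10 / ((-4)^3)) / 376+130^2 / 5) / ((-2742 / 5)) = -67780301 / 10997248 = -6.16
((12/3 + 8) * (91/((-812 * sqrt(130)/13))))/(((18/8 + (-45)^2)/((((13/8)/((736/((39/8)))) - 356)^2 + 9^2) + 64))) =-3659563524078917 * sqrt(130)/434810105364480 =-95.96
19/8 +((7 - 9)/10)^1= 87/40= 2.18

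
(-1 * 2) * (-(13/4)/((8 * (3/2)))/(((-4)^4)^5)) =13/26388279066624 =0.00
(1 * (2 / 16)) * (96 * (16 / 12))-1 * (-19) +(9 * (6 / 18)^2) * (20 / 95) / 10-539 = -47878 / 95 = -503.98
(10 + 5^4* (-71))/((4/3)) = -133095/4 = -33273.75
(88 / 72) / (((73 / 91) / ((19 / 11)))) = 1729 / 657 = 2.63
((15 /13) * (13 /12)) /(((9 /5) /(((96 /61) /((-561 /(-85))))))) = 1000 /6039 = 0.17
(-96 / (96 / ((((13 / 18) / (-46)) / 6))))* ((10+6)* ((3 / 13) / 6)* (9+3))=0.02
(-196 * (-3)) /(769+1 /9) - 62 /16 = -86123 /27688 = -3.11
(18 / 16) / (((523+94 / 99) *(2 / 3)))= 2673 / 829936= 0.00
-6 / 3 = -2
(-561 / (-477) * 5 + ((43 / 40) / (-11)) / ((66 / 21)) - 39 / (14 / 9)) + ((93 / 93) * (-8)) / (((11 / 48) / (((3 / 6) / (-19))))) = -3746752007 / 204702960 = -18.30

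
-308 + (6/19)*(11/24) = -23397/76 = -307.86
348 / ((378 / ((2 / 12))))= 29 / 189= 0.15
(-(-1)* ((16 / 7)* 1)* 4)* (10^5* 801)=5126400000 / 7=732342857.14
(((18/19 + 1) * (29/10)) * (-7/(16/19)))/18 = -7511/2880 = -2.61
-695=-695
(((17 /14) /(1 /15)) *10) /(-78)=-425 /182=-2.34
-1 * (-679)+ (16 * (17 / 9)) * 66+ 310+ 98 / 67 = 600011 / 201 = 2985.13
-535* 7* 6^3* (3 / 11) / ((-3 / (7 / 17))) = 5662440 / 187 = 30280.43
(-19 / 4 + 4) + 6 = 21 / 4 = 5.25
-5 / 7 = -0.71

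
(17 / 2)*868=7378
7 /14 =1 /2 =0.50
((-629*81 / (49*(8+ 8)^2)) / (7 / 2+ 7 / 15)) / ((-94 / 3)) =134865 / 4126976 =0.03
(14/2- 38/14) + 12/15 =178/35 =5.09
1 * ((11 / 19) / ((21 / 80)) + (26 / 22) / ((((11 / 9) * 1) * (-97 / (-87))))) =14389981 / 4683063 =3.07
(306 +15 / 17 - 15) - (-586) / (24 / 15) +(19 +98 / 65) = 2999589 / 4420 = 678.64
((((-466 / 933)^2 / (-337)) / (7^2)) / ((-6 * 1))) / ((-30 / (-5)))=54289 / 129369463713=0.00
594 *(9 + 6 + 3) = 10692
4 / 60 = 1 / 15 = 0.07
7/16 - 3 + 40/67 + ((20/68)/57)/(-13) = -26547239/13503984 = -1.97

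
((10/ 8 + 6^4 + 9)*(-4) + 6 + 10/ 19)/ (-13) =401.42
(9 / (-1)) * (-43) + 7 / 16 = 6199 / 16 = 387.44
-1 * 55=-55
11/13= 0.85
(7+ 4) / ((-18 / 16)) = -88 / 9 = -9.78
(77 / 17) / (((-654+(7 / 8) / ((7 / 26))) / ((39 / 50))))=-6006 / 1106275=-0.01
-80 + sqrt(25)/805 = -12879/161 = -79.99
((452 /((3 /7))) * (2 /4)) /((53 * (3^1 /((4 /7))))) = 904 /477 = 1.90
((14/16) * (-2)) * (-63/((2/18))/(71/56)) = 55566/71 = 782.62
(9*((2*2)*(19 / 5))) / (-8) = -171 / 10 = -17.10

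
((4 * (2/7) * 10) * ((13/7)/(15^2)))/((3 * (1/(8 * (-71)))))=-118144/6615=-17.86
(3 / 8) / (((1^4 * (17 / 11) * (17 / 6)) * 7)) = 99 / 8092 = 0.01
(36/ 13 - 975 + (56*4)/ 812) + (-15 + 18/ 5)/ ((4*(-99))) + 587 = -95777317/ 248820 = -384.93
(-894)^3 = -714516984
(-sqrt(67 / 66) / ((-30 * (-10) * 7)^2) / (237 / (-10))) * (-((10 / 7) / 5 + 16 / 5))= -61 * sqrt(4422) / 120717135000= -0.00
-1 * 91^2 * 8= -66248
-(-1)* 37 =37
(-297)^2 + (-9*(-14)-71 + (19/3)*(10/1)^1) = 264982/3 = 88327.33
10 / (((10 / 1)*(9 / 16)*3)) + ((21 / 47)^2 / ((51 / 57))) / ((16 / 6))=5485483 / 8111448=0.68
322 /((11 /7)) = 2254 /11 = 204.91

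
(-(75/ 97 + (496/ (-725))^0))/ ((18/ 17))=-1462/ 873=-1.67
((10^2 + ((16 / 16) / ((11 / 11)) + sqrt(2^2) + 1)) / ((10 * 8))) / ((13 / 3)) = 3 / 10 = 0.30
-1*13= -13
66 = 66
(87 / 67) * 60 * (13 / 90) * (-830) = -625820 / 67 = -9340.60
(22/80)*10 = 11/4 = 2.75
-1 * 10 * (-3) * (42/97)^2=52920/9409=5.62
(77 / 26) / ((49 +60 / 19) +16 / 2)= 1463 / 29718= 0.05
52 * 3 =156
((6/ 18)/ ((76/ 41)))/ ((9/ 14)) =287/ 1026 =0.28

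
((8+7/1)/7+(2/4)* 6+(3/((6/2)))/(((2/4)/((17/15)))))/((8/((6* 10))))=389/7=55.57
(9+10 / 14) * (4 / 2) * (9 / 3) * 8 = 3264 / 7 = 466.29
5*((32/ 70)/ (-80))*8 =-8/ 35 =-0.23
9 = 9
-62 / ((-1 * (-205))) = -62 / 205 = -0.30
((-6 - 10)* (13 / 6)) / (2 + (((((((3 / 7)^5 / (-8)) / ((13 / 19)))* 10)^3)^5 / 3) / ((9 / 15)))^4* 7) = -4587202598853275076738671848479572138579069419025228239112637250781217861597180224726619903718729152473881678748591644833935518893064052357281514913139757116695269134925697501969964388984957145988429723250024655927047827132404152224592604199859776518814113102866058002794484511990466660244620258905768547576006601138294002783972794575577899704759857365123072 / 264646303779996639042615683566129161841100158789917013794959841391224107399837320657304994445313099545180819399304963666807331425560918036089121544353398179868262571510071780325314408337352058416067229767513376483871343690032642298697558463804340205861882604155506385991251381735729920855745945524198457117746078524475013865821347440796670712552709150121283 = -17.33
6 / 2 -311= -308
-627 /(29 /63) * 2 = -79002 /29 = -2724.21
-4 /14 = -2 /7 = -0.29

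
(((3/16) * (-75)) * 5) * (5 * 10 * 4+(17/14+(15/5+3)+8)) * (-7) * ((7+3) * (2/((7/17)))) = 288118125/56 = 5144966.52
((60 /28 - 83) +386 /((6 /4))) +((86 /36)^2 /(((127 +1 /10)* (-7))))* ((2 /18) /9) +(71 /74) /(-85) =32396077128524 /183583767465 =176.46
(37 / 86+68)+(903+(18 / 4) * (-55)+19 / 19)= 31172 / 43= 724.93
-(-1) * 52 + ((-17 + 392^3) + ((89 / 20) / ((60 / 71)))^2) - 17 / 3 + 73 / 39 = 1127624414606893 / 18720000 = 60236346.93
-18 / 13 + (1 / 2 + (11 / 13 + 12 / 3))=103 / 26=3.96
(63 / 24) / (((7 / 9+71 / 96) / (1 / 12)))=63 / 437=0.14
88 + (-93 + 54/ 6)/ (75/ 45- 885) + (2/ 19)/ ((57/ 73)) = 126607708/ 1434975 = 88.23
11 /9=1.22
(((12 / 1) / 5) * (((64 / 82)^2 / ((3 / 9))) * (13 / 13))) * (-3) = -110592 / 8405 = -13.16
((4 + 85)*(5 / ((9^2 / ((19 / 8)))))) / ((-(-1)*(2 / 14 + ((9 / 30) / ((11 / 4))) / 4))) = 3255175 / 42444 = 76.69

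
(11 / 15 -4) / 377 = -49 / 5655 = -0.01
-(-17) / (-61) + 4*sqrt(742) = -17 / 61 + 4*sqrt(742) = 108.68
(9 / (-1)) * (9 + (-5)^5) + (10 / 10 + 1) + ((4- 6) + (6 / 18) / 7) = 588925 / 21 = 28044.05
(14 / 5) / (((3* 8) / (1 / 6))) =7 / 360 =0.02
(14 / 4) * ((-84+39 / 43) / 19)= -25011 / 1634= -15.31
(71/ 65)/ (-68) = -71/ 4420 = -0.02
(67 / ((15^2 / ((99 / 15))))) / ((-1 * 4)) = -737 / 1500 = -0.49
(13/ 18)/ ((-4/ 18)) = -13/ 4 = -3.25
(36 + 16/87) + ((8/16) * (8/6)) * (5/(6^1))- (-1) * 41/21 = 38.69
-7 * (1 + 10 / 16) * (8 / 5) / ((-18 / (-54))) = -273 / 5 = -54.60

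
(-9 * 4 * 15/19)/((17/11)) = -18.39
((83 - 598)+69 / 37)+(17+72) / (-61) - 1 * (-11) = -1136612 / 2257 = -503.59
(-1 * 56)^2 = 3136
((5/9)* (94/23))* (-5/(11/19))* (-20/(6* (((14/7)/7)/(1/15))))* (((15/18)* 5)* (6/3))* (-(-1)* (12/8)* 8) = 31255000/20493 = 1525.15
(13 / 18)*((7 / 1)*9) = 91 / 2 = 45.50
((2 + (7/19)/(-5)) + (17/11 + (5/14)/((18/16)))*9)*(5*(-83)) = -11349088/1463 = -7757.41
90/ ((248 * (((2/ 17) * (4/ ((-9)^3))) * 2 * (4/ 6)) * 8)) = -1673055/ 31744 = -52.70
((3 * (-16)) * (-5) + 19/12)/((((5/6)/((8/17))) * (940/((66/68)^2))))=3157011/23091100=0.14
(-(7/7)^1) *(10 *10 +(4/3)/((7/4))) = -2116/21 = -100.76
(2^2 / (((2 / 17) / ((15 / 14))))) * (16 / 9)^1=1360 / 21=64.76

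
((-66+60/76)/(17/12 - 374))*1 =14868/84949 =0.18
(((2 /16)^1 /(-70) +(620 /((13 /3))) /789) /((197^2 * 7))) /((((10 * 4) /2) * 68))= 343781 /707386110995200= 0.00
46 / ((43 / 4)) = 184 / 43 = 4.28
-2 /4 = -1 /2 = -0.50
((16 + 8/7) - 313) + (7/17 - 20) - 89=-48129/119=-404.45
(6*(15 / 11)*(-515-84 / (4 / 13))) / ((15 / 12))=-5157.82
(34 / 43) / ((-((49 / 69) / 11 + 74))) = -25806 / 2417245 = -0.01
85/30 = 17/6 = 2.83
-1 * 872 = -872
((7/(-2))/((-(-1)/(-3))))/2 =21/4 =5.25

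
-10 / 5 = -2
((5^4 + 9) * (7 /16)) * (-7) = -15533 /8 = -1941.62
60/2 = 30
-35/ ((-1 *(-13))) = -2.69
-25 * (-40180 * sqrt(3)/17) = 102343.83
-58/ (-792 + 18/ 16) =464/ 6327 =0.07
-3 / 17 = -0.18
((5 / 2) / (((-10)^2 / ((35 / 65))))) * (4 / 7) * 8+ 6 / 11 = 434 / 715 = 0.61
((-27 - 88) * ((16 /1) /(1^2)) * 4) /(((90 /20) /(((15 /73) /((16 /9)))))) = -13800 /73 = -189.04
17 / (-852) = -17 / 852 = -0.02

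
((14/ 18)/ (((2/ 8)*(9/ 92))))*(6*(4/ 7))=2944/ 27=109.04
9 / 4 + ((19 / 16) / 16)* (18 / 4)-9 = -3285 / 512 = -6.42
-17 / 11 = -1.55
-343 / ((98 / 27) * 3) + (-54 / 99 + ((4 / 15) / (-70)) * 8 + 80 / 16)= -312727 / 11550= -27.08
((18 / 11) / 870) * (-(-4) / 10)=6 / 7975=0.00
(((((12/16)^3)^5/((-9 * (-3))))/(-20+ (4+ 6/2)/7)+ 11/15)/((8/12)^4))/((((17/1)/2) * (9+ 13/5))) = 6058909879227/160923834646528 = 0.04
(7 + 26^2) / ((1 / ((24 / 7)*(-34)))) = -557328 / 7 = -79618.29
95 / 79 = 1.20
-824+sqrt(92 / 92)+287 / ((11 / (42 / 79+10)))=-476403 / 869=-548.22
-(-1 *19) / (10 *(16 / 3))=57 / 160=0.36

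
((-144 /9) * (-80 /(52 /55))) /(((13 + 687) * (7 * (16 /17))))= 187 /637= 0.29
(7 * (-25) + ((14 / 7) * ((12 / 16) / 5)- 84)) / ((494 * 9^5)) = -199 / 22438620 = -0.00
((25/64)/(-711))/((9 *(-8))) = 25/3276288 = 0.00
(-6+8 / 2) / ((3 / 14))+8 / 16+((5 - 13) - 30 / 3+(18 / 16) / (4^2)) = -10277 / 384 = -26.76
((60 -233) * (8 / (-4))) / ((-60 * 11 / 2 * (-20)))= 173 / 3300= 0.05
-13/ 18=-0.72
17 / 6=2.83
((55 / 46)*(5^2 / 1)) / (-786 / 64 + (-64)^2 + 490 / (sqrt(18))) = 25874442000 / 3532111797887 - 517440000*sqrt(2) / 3532111797887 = 0.01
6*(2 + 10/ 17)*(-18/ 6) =-46.59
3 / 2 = 1.50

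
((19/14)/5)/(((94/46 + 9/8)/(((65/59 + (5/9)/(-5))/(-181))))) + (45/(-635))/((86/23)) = -415999216741/21419625198510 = -0.02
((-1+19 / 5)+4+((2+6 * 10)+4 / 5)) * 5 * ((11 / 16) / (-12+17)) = 957 / 20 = 47.85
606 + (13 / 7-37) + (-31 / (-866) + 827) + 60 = 1457.89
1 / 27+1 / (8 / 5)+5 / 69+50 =252049 / 4968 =50.73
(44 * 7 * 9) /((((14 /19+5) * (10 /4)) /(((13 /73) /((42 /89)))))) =2901756 /39785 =72.94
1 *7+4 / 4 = 8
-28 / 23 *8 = -224 / 23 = -9.74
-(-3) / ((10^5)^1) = 3 / 100000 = 0.00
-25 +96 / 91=-2179 / 91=-23.95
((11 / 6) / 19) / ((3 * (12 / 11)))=121 / 4104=0.03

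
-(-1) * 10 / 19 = 10 / 19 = 0.53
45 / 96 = 15 / 32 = 0.47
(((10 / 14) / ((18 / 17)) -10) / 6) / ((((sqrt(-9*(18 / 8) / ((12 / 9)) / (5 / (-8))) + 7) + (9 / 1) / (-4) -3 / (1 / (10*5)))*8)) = 0.00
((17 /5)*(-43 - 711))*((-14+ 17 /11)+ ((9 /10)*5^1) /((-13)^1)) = 1804873 /55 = 32815.87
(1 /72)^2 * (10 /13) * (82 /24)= 205 /404352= 0.00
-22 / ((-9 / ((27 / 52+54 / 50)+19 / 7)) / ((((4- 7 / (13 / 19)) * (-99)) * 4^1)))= 769437306 / 29575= 26016.48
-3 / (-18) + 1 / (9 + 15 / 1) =5 / 24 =0.21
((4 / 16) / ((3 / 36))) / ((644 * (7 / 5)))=15 / 4508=0.00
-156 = -156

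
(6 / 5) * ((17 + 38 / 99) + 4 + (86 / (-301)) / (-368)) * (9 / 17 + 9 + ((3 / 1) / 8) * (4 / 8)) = 480461279 / 1926848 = 249.35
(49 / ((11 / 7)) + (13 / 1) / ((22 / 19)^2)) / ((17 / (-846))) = -8369055 / 4114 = -2034.29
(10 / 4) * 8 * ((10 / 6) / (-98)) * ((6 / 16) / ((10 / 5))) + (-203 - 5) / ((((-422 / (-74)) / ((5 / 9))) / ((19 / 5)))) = -57367283 / 744408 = -77.06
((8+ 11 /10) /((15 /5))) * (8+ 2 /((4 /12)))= 637 /15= 42.47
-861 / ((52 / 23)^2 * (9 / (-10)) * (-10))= -151823 / 8112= -18.72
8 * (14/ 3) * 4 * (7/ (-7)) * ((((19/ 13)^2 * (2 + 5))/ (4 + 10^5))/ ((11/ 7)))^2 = -8761220188/ 6480295267517643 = -0.00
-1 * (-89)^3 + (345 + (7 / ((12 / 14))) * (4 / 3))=6347924 / 9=705324.89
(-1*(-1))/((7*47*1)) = 1/329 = 0.00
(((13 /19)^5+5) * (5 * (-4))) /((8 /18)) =-573830460 /2476099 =-231.75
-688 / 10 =-344 / 5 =-68.80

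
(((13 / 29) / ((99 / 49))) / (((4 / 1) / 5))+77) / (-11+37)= 887453 / 298584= 2.97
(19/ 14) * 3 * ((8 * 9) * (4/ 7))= 8208/ 49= 167.51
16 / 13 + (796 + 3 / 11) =114043 / 143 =797.50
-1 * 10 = -10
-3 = -3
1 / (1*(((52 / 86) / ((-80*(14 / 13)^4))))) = -66075520 / 371293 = -177.96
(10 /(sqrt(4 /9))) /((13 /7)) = 105 /13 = 8.08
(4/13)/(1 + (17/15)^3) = 3375/26936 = 0.13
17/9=1.89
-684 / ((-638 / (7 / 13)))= 2394 / 4147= 0.58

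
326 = 326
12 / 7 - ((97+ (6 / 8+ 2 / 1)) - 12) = -2409 / 28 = -86.04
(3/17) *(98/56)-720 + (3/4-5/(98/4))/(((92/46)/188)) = -2227025/3332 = -668.37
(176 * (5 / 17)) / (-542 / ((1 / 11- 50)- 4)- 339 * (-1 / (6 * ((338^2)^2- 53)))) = 13621789366977440 / 2645682278275117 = 5.15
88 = 88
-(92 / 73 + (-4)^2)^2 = -1587600 / 5329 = -297.92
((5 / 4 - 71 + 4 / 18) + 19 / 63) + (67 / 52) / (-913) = -34509821 / 498498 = -69.23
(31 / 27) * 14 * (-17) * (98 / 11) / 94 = -361522 / 13959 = -25.90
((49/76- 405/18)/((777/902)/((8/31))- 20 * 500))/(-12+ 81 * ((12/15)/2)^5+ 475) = 9363887500/1986613882759049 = 0.00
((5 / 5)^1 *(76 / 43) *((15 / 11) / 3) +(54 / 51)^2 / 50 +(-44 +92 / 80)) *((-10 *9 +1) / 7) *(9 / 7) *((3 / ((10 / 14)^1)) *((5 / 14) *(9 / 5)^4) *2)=9056954731031703 / 418634562500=21634.51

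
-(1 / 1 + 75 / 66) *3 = -141 / 22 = -6.41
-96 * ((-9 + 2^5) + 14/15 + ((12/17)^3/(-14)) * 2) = -394254368/171955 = -2292.78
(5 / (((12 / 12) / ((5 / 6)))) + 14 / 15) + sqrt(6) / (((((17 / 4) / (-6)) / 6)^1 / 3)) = 51 / 10 - 432*sqrt(6) / 17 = -57.15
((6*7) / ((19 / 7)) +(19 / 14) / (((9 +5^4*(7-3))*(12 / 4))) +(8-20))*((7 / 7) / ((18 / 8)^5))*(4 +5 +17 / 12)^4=3396146972656250 / 4788187219179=709.28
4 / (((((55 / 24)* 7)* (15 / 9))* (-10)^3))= -36 / 240625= -0.00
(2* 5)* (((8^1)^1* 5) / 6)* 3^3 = 1800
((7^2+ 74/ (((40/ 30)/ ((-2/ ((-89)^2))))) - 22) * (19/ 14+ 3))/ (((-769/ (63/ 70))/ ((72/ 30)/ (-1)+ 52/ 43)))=7510530816/ 45836648725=0.16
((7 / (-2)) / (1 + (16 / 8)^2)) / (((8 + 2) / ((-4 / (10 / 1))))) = 7 / 250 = 0.03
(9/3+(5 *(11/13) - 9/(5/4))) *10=4/13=0.31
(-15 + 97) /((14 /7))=41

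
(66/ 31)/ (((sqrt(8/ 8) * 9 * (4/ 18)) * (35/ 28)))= 132/ 155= 0.85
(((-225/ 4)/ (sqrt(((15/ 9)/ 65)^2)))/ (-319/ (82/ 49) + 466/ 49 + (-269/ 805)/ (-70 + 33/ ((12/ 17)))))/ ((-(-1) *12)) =62847295875/ 62257669928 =1.01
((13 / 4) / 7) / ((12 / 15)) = 65 / 112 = 0.58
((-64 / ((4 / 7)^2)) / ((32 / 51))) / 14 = -357 / 16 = -22.31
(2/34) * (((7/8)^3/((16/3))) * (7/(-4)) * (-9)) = 64827/557056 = 0.12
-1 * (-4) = 4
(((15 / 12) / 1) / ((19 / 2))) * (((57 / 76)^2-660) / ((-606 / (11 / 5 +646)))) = 11398597 / 122816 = 92.81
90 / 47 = 1.91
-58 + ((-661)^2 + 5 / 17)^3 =409785321661198396574 / 4913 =83408369969712679.95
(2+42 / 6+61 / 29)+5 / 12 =11.52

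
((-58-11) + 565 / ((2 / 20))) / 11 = 5581 / 11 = 507.36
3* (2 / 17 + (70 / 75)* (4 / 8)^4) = 359 / 680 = 0.53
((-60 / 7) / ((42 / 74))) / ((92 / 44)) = -8140 / 1127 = -7.22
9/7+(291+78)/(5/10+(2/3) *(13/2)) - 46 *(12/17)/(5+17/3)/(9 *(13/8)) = 3473401/44863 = 77.42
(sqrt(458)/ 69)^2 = 458/ 4761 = 0.10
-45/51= -15/17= -0.88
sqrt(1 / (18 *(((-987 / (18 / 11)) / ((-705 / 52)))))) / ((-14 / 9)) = -9 *sqrt(5005) / 28028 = -0.02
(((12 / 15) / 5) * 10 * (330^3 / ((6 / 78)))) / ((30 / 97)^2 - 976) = -1758282411600 / 2295571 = -765945.56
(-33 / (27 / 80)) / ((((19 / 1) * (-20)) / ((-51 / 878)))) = -374 / 25023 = -0.01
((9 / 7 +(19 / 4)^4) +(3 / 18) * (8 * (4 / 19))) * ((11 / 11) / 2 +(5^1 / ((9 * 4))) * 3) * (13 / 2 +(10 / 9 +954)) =522676109659 / 1161216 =450111.01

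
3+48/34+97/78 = 5.66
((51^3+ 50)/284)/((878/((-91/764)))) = -0.06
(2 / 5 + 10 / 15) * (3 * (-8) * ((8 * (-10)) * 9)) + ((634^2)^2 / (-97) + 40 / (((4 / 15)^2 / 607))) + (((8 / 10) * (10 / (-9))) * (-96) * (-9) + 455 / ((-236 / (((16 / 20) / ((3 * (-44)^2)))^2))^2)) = -4998778296779401967945477367173 / 3001734098548314624000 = -1665296835.98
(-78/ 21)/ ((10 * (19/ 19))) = -13/ 35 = -0.37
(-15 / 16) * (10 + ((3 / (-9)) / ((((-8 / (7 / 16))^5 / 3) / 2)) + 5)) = -3865470818505 / 274877906944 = -14.06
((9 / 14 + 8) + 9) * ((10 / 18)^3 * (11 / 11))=30875 / 10206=3.03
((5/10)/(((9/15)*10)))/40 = 1/480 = 0.00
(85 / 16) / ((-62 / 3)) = -255 / 992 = -0.26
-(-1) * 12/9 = 4/3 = 1.33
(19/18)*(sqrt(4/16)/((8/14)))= 133/144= 0.92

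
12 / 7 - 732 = -5112 / 7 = -730.29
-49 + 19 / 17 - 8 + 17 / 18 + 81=7975 / 306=26.06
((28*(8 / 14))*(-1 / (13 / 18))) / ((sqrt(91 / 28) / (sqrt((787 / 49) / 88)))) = -5.25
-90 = -90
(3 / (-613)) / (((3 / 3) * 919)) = -3 / 563347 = -0.00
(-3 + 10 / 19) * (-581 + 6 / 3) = 27213 / 19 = 1432.26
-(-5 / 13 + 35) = -450 / 13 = -34.62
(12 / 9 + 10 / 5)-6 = -2.67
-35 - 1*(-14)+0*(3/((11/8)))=-21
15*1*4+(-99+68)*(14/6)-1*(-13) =2/3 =0.67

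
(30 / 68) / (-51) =-5 / 578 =-0.01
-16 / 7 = -2.29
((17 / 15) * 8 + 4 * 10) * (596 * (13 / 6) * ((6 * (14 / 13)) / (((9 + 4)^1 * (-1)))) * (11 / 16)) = -4222064 / 195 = -21651.61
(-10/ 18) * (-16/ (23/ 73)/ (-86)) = -2920/ 8901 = -0.33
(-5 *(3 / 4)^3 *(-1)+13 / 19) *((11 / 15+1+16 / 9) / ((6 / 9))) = 268363 / 18240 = 14.71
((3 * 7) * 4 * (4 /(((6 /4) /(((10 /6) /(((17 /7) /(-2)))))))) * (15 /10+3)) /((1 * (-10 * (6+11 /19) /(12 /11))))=536256 /23375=22.94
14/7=2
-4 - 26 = -30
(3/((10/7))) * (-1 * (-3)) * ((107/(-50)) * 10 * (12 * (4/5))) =-161784/125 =-1294.27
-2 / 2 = -1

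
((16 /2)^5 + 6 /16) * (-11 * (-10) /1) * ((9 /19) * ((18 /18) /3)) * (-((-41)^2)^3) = -2703450264694677.04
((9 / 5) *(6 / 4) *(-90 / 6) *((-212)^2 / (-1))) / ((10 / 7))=6370812 / 5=1274162.40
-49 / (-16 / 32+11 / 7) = -45.73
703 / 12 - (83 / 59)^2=56.60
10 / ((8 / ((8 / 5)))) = 2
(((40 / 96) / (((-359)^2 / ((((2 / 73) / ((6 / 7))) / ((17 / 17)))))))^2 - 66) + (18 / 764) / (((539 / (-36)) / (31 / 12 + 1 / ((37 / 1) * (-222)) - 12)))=-1066843005444529628866715603 / 16167917954847835843272144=-65.99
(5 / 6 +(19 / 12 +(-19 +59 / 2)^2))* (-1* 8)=-2704 / 3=-901.33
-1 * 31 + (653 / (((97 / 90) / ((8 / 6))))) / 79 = -159193 / 7663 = -20.77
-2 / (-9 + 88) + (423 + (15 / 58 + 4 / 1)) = 1957583 / 4582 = 427.23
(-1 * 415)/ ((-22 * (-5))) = -83/ 22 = -3.77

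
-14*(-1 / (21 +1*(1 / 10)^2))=1400 / 2101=0.67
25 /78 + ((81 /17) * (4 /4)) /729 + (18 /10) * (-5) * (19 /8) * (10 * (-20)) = 17007251 /3978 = 4275.33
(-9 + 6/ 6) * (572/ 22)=-208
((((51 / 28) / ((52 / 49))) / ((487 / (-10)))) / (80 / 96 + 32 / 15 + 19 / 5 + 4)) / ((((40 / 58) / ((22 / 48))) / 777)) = -26025615 / 15396992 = -1.69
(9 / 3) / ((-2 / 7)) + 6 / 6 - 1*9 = -37 / 2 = -18.50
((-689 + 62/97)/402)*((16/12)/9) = -4946/19497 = -0.25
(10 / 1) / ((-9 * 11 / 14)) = -140 / 99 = -1.41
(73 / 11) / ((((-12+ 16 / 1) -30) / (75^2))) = -410625 / 286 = -1435.75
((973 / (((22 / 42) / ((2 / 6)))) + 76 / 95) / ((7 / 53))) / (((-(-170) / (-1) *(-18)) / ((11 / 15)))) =1807247 / 1606500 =1.12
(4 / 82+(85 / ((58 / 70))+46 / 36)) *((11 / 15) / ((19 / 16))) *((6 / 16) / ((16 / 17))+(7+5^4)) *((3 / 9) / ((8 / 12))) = 1980234873397 / 97593120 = 20290.72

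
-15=-15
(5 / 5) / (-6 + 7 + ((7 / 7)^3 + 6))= 1 / 8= 0.12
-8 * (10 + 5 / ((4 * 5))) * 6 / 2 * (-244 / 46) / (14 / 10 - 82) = -150060 / 9269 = -16.19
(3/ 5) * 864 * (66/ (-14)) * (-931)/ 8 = 1422036/ 5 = 284407.20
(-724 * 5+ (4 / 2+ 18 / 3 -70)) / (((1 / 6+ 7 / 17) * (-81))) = 125188 / 1593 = 78.59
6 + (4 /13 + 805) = 10547 /13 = 811.31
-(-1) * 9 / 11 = 9 / 11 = 0.82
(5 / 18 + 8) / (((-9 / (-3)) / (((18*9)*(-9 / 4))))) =-4023 / 4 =-1005.75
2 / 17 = 0.12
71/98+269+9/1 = 27315/98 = 278.72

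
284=284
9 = 9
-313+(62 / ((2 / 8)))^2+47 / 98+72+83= 61346.48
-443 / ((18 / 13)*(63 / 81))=-5759 / 14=-411.36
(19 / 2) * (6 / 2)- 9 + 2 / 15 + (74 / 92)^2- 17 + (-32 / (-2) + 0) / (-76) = 1851263 / 603060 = 3.07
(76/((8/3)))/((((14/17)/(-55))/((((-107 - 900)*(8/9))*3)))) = 35778710/7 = 5111244.29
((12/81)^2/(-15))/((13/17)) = -272/142155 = -0.00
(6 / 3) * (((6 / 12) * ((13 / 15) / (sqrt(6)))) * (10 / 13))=sqrt(6) / 9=0.27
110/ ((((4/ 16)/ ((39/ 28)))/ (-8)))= -34320/ 7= -4902.86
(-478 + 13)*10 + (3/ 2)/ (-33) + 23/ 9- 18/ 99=-920239/ 198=-4647.67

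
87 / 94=0.93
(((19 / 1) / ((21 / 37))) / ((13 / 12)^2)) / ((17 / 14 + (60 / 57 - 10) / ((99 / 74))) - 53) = -126944928 / 260233805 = -0.49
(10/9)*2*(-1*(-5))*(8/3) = 800/27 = 29.63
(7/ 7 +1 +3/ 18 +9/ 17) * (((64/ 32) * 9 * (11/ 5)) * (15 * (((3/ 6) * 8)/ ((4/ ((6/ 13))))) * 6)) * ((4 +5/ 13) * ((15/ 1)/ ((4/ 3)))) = 628489125/ 2873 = 218757.09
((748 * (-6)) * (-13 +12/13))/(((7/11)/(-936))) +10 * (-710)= -558105572/7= -79729367.43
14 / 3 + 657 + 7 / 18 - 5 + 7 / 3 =11869 / 18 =659.39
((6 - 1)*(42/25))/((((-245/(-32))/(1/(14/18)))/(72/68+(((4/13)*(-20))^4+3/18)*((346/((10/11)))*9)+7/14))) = 20610309409399872/2973914125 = 6930364.68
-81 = -81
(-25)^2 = 625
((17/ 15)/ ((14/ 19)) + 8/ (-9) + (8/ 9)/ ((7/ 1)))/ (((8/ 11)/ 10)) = 1793/ 168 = 10.67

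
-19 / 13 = -1.46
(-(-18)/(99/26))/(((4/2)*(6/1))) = 13/33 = 0.39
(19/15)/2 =0.63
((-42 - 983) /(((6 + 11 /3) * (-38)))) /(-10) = -615 /2204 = -0.28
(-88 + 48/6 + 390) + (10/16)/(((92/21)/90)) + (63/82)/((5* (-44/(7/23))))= 267904393/829840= 322.84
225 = 225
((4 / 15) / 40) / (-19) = -1 / 2850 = -0.00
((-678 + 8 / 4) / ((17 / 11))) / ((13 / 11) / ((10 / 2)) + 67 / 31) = -3169595 / 17374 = -182.43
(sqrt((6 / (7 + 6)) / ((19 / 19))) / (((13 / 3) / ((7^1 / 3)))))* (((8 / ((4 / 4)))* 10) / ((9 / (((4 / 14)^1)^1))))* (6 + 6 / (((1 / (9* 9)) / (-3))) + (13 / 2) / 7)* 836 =-1358667200* sqrt(78) / 10647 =-1127023.93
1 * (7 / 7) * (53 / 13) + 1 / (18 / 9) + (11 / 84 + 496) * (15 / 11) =2727201 / 4004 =681.12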